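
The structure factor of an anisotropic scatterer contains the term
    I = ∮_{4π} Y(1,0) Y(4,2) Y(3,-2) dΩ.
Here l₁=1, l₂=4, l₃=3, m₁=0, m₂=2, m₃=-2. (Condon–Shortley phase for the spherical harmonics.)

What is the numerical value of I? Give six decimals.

Rules hold: Σm=0, L=8 even, 3≤3≤5.
N = 3·9·7 = 189
Δ = 2!·0!·6!/9! = 1/252
Racah Σ t=1..1: t=1:−1/36 = -1/36
⇒ 3j(1 4 3; 0 0 0)² = 4/63, sgn +1
Racah Σ t=1..1: t=1:−1/120 = -1/120
⇒ 3j(1 4 3; 0 2 -2)² = 1/21, sgn +1
4πI² = N·(3j₀)²·(3jₘ)² = 4/7
I = +1·√(0.571429/4π) = 0.21324362

0.213244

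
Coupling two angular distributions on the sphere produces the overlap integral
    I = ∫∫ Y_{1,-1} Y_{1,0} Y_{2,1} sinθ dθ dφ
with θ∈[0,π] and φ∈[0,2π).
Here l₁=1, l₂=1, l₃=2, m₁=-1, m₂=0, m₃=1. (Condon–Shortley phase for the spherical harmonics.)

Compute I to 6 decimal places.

Checks pass: Σm=0; 4 even; l₃=2∈[0,2].
(2·1+1)(2·1+1)(2·2+1) = 45
Δ: 0! 2! 2! / 5! → 1/30
sum: t=0:+1/1 = 1/1
3j²(1 1 2; 0 0 0) = Δ·Π!·Σ² = 2/15  (sign +1)
sum: t=0:+1/2 = 1/2
3j²(1 1 2; -1 0 1) = Δ·Π!·Σ² = 1/10  (sign -1)
combine: 4πI² = 45·2/15·1/10 = 3/5
take √, sign -1: I = -0.21850969

-0.218510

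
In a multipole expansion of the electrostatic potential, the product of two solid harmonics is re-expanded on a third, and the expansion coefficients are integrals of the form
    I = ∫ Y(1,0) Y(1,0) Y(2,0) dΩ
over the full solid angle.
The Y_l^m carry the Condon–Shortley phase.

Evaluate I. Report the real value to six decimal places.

Checks pass: Σm=0; 4 even; l₃=2∈[0,2].
(2·1+1)(2·1+1)(2·2+1) = 45
Δ: 0! 2! 2! / 5! → 1/30
sum: t=0:+1/1 = 1/1
3j²(1 1 2; 0 0 0) = Δ·Π!·Σ² = 2/15  (sign +1)
(m-triple is (0,0,0) — same symbol as above.)
combine: 4πI² = 45·2/15·2/15 = 4/5
take √, sign +1: I = 0.25231325

0.252313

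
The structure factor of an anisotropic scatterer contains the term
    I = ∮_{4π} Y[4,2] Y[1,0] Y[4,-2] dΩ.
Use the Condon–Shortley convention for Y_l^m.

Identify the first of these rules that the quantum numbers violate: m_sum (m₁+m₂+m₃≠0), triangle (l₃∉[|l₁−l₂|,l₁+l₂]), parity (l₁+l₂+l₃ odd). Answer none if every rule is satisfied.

azimuthal sum: 2 + 0 − 2 = 0  ✓
3 ≤ 4 ≤ 5 (triangle on l)  ✓
L = 4 + 1 + 4 = 9 (odd)  ✗

parity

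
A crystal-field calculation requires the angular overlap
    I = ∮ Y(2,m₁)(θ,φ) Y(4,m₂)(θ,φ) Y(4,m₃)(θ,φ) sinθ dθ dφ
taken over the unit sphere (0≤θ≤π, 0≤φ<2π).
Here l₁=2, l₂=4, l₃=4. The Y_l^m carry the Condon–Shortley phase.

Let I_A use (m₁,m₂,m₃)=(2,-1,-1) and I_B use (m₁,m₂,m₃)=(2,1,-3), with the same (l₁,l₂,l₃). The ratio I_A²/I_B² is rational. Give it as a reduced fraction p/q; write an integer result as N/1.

100/63

l's match ⇒ only the (l;m) 3-j factors differ between A and B.
A: triangle coeff Δ(2,4,4) = 1/13860; Σ_t [0,0]: t=0:+1/144 = 1/144; (3j)²=10/231 [(2 4 4; 2 -1 -1)], sign=-1
B: triangle coeff Δ(2,4,4) = 1/13860; Σ_t [0,0]: t=0:+1/480 = 1/480; (3j)²=3/110 [(2 4 4; 2 1 -3)], sign=-1
I_A²/I_B² = (10/231)/(3/110) = 100/63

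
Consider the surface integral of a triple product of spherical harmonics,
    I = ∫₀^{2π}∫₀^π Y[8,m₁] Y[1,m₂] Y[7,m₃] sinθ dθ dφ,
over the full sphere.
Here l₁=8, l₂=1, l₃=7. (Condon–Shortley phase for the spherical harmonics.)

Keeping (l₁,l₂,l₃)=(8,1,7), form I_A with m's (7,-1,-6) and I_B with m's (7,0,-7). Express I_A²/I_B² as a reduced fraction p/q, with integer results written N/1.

7/1

Shared (l₁,l₂,l₃)=(8,1,7): N and (l;000)² cancel in I_A²/I_B².
A: Δ = 2!·14!·0!/17! = 1/2040; Racah Σ t=0..0: t=0:+1/12454041600 = 1/12454041600; ⇒ 3j(8 1 7; 7 -1 -6)² = 7/136, sgn -1
B: Δ = 2!·14!·0!/17! = 1/2040; Racah Σ t=1..1: t=1:−1/87178291200 = -1/87178291200; ⇒ 3j(8 1 7; 7 0 -7)² = 1/136, sgn -1
I_A²/I_B² = (7/136)/(1/136) = 7/1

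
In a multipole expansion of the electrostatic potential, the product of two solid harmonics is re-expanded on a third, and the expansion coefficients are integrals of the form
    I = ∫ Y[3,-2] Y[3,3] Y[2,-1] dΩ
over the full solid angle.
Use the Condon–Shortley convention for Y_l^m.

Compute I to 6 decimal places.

-0.210261

Rules hold: Σm=0, L=8 even, 0≤2≤6.
N = 7·7·5 = 245
Δ = 4!·2!·2!/9! = 1/3780
Racah Σ t=1..3: t=1:−1/24 t=2:+1/4 t=3:−1/24 = 1/6
⇒ 3j(3 3 2; 0 0 0)² = 4/105, sgn +1
Racah Σ t=4..4: t=4:+1/48 = 1/48
⇒ 3j(3 3 2; -2 3 -1)² = 5/84, sgn -1
4πI² = N·(3j₀)²·(3jₘ)² = 5/9
I = -1·√(0.555556/4π) = -0.21026104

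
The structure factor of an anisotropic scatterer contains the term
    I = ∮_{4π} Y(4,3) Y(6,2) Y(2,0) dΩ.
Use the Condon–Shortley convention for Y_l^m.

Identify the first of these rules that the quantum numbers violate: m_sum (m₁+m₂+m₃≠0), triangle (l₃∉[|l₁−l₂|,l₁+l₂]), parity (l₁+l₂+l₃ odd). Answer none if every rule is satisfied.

m_sum

m₁+m₂+m₃ = 3 + 2 + 0 = 5  ✗
triangle: |4−6|=2 ≤ l₃=2 ≤ 4+6=10
parity: l₁+l₂+l₃ = 12 is even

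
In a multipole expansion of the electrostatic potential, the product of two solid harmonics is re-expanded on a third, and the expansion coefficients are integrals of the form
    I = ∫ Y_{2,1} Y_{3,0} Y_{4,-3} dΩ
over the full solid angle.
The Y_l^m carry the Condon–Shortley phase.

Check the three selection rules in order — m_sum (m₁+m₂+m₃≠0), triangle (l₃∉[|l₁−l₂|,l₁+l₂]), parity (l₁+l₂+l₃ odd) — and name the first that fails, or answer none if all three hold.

m₁+m₂+m₃ = 1 + 0 − 3 = -2  ✗
triangle: |2−3|=1 ≤ l₃=4 ≤ 2+3=5
parity: l₁+l₂+l₃ = 9 is odd

m_sum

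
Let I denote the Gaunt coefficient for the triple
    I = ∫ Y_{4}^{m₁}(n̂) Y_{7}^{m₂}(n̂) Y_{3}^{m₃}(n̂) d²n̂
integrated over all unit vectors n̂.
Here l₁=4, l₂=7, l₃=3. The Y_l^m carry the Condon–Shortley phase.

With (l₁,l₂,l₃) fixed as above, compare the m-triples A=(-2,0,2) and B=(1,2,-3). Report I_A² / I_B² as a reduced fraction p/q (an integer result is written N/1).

7/4

Shared (l₁,l₂,l₃)=(4,7,3): N and (l;000)² cancel in I_A²/I_B².
A: Δ = 8!·0!·6!/15! = 1/45045; Racah Σ t=6..6: t=6:+1/172800 = 1/172800; ⇒ 3j(4 7 3; -2 0 2)² = 7/2145, sgn -1
B: Δ = 8!·0!·6!/15! = 1/45045; Racah Σ t=3..3: t=3:−1/518400 = -1/518400; ⇒ 3j(4 7 3; 1 2 -3)² = 4/2145, sgn -1
I_A²/I_B² = (7/2145)/(4/2145) = 7/4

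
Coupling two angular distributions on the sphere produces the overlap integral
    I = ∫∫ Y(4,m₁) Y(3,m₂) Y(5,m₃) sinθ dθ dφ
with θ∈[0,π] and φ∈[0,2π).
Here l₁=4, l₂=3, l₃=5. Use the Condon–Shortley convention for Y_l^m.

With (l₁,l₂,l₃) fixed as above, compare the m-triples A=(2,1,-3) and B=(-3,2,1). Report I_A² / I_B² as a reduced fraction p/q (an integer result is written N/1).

Same 4,3,5: normalisation and zero-m 3j drop out of the ratio.
A: Δ: 2! 6! 4! / 13! → 1/180180; sum: t=0:+1/2304 t=1:−1/720 t=2:+1/5760 = -1/1280; 3j²(4 3 5; 2 1 -3) = Δ·Π!·Σ² = 27/1430  (sign -1)
B: Δ: 2! 6! 4! / 13! → 1/180180; sum: t=1:−1/17280 t=2:+1/1440 = 11/17280; 3j²(4 3 5; -3 2 1) = Δ·Π!·Σ² = 11/468  (sign +1)
I_A²/I_B² = (27/1430)/(11/468) = 486/605

486/605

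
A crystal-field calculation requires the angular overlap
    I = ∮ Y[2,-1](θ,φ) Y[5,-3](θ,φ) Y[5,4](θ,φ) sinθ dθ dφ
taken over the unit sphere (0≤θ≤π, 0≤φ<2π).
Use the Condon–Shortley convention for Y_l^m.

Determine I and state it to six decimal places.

m-sum 0 ✓  L=12 even ✓  3≤5≤7 ✓
Π(2lᵢ+1) = 5×11×11 = 605
triangle coeff Δ(2,5,5) = 1/38610
Σ_t [0,2]: t=0:+1/2880 t=1:−1/576 t=2:+1/2880 = -1/960
(3j)²=10/429 [(2 5 5; 0 0 0)], sign=+1
Σ_t [1,2]: t=1:−1/10080 t=2:+1/80640 = -1/11520
(3j)²=49/1430 [(2 5 5; -1 -3 4)], sign=+1
⇒ 4πI² = 245/507
I = (+1)√(245/507/(4π)) = 0.19609844

0.196098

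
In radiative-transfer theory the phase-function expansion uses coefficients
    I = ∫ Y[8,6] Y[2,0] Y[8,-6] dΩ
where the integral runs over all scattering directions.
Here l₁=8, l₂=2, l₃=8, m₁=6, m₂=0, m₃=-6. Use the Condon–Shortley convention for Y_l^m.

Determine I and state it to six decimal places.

m-sum 0 ✓  L=18 even ✓  6≤8≤10 ✓
Π(2lᵢ+1) = 17×5×17 = 1445
triangle coeff Δ(8,2,8) = 1/348840
Σ_t [0,2]: t=0:+1/116121600 t=1:−1/25401600 t=2:+1/116121600 = -1/45158400
(3j)²=24/1615 [(8 2 8; 0 0 0)], sign=-1
Σ_t [0,2]: t=0:+1/3832012800 t=1:−1/6227020800 t=2:+1/348713164800 = 1/9686476800
(3j)²=6/1615 [(8 2 8; 6 0 -6)], sign=+1
⇒ 4πI² = 144/1805
I = (-1)√(144/1805/(4π)) = -0.07967787

-0.079678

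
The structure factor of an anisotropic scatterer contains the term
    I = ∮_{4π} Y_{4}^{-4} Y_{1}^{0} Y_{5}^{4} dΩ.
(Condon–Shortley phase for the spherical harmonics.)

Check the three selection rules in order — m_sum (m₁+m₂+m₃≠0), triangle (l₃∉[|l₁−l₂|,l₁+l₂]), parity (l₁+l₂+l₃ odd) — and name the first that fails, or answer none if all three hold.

none

m₁+m₂+m₃ = -4 + 0 + 4 = 0  ✓
triangle: |4−1|=3 ≤ l₃=5 ≤ 4+1=5  ✓
parity: l₁+l₂+l₃ = 10 is even  ✓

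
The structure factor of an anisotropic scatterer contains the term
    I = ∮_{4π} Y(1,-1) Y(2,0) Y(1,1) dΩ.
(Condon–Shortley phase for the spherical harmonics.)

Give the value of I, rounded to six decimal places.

Rules hold: Σm=0, L=4 even, 1≤1≤3.
N = 3·5·3 = 45
Δ = 2!·0!·2!/5! = 1/30
Racah Σ t=1..1: t=1:−1/1 = -1/1
⇒ 3j(1 2 1; 0 0 0)² = 2/15, sgn +1
Racah Σ t=2..2: t=2:+1/4 = 1/4
⇒ 3j(1 2 1; -1 0 1)² = 1/30, sgn +1
4πI² = N·(3j₀)²·(3jₘ)² = 1/5
I = +1·√(0.2/4π) = 0.12615663

0.126157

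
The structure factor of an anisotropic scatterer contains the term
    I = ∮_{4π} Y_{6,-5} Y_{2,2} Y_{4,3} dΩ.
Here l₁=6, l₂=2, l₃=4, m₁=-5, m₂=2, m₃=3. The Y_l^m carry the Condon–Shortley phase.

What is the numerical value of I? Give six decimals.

-0.288917

Checks pass: Σm=0; 12 even; l₃=4∈[4,8].
(2·6+1)(2·2+1)(2·4+1) = 585
Δ: 4! 8! 0! / 13! → 1/6435
sum: t=2:+1/2304 = 1/2304
3j²(6 2 4; 0 0 0) = Δ·Π!·Σ² = 5/143  (sign +1)
sum: t=4:+1/120960 = 1/120960
3j²(6 2 4; -5 2 3) = Δ·Π!·Σ² = 2/39  (sign -1)
combine: 4πI² = 585·5/143·2/39 = 150/143
take √, sign -1: I = -0.28891672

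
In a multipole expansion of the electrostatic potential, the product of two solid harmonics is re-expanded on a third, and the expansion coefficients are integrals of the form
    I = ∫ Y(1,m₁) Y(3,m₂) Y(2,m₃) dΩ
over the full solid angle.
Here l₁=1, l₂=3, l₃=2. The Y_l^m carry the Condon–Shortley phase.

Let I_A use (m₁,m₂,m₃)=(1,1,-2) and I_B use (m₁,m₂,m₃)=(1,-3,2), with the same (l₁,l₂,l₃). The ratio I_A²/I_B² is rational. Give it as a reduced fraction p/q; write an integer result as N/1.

1/15

Shared (l₁,l₂,l₃)=(1,3,2): N and (l;000)² cancel in I_A²/I_B².
A: Δ = 2!·0!·4!/7! = 1/105; Racah Σ t=0..0: t=0:+1/48 = 1/48; ⇒ 3j(1 3 2; 1 1 -2)² = 1/105, sgn +1
B: Δ = 2!·0!·4!/7! = 1/105; Racah Σ t=0..0: t=0:+1/48 = 1/48; ⇒ 3j(1 3 2; 1 -3 2)² = 1/7, sgn +1
I_A²/I_B² = (1/105)/(1/7) = 1/15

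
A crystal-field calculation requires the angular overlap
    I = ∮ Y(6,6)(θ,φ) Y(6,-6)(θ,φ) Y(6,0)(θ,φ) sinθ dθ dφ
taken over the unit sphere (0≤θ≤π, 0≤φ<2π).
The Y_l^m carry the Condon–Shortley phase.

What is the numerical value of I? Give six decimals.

Checks pass: Σm=0; 18 even; l₃=6∈[0,12].
(2·6+1)(2·6+1)(2·6+1) = 2197
Δ: 6! 6! 6! / 19! → 1/325909584
sum: t=0:+1/373248000 t=1:−1/1728000 t=2:+1/110592 t=3:−1/46656 t=4:+1/110592 t=5:−1/1728000 t=6:+1/373248000 = -7/1555200
3j²(6 6 6; 0 0 0) = Δ·Π!·Σ² = 400/46189  (sign -1)
sum: t=0:+1/373248000 = 1/373248000
3j²(6 6 6; 6 -6 0) = Δ·Π!·Σ² = 11/4199  (sign +1)
combine: 4πI² = 2197·400/46189·11/4199 = 5200/104329
take √, sign -1: I = -0.06297878

-0.062979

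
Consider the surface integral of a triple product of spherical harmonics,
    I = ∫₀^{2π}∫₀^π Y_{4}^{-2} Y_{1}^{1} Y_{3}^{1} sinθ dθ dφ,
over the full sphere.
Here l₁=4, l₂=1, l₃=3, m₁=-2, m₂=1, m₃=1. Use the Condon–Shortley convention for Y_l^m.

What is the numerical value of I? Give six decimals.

Checks pass: Σm=0; 8 even; l₃=3∈[3,5].
(2·4+1)(2·1+1)(2·3+1) = 189
Δ: 2! 6! 0! / 9! → 1/252
sum: t=1:−1/36 = -1/36
3j²(4 1 3; 0 0 0) = Δ·Π!·Σ² = 4/63  (sign +1)
sum: t=2:+1/96 = 1/96
3j²(4 1 3; -2 1 1) = Δ·Π!·Σ² = 5/84  (sign +1)
combine: 4πI² = 189·4/63·5/84 = 5/7
take √, sign +1: I = 0.23841361

0.238414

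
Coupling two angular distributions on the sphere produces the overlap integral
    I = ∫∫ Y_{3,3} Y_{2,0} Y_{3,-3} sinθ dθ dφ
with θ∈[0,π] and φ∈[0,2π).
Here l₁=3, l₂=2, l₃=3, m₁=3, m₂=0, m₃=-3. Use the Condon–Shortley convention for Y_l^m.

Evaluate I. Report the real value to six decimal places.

0.210261

Checks pass: Σm=0; 8 even; l₃=3∈[1,5].
(2·3+1)(2·2+1)(2·3+1) = 245
Δ: 2! 4! 2! / 9! → 1/3780
sum: t=0:+1/24 t=1:−1/4 t=2:+1/24 = -1/6
3j²(3 2 3; 0 0 0) = Δ·Π!·Σ² = 4/105  (sign +1)
sum: t=0:+1/96 = 1/96
3j²(3 2 3; 3 0 -3) = Δ·Π!·Σ² = 5/84  (sign +1)
combine: 4πI² = 245·4/105·5/84 = 5/9
take √, sign +1: I = 0.21026104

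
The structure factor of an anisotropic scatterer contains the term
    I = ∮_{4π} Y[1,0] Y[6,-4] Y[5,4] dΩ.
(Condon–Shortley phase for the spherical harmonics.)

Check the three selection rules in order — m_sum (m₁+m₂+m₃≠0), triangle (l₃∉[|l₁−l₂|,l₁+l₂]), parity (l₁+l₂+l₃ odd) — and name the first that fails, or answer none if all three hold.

none

azimuthal sum: 0 − 4 + 4 = 0  ✓
5 ≤ 5 ≤ 7 (triangle on l)  ✓
L = 1 + 6 + 5 = 12 (even)  ✓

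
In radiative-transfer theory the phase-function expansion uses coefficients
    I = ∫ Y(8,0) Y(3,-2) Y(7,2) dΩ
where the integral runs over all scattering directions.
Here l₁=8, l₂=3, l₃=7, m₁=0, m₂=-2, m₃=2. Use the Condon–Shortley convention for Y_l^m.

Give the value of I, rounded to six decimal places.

-0.156733

Rules hold: Σm=0, L=18 even, 5≤7≤11.
N = 17·7·15 = 1785
Δ = 4!·12!·2!/19! = 1/5290740
Racah Σ t=1..3: t=1:−1/7257600 t=2:+1/2073600 t=3:−1/7257600 = 1/4838400
⇒ 3j(8 3 7; 0 0 0)² = 252/20995, sgn -1
Racah Σ t=0..1: t=0:+1/23224320 t=1:−1/7257600 = -11/116121600
⇒ 3j(8 3 7; 0 -2 2)² = 121/8398, sgn +1
4πI² = N·(3j₀)²·(3jₘ)² = 320166/1037153
I = -1·√(0.308697/4π) = -0.15673329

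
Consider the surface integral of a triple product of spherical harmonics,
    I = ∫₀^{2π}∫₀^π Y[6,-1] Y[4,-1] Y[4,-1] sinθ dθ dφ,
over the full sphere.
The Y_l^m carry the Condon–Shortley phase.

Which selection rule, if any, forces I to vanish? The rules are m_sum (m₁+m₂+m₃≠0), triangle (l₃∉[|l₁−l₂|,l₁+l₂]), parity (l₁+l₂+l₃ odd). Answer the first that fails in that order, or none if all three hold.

azimuthal sum: -1 − 1 − 1 = -3  ✗
2 ≤ 4 ≤ 10 (triangle on l)
L = 6 + 4 + 4 = 14 (even)

m_sum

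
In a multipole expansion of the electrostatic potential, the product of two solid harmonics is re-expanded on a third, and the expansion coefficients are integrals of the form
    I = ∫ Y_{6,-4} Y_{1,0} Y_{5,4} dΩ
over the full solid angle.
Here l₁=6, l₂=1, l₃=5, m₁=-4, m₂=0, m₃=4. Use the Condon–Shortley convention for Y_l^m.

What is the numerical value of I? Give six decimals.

Rules hold: Σm=0, L=12 even, 5≤5≤7.
N = 13·3·11 = 429
Δ = 2!·10!·0!/13! = 1/858
Racah Σ t=1..1: t=1:−1/14400 = -1/14400
⇒ 3j(6 1 5; 0 0 0)² = 6/143, sgn +1
Racah Σ t=1..1: t=1:−1/362880 = -1/362880
⇒ 3j(6 1 5; -4 0 4)² = 10/429, sgn +1
4πI² = N·(3j₀)²·(3jₘ)² = 60/143
I = +1·√(0.41958/4π) = 0.18272698

0.182727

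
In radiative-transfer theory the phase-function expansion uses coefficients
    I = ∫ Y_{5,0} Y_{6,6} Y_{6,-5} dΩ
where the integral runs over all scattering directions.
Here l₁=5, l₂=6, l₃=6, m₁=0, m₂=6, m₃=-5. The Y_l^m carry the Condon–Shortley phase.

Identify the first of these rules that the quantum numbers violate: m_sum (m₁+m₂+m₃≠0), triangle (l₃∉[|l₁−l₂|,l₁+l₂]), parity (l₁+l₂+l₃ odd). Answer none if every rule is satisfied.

m_sum

azimuthal sum: 0 + 6 − 5 = 1  ✗
1 ≤ 6 ≤ 11 (triangle on l)
L = 5 + 6 + 6 = 17 (odd)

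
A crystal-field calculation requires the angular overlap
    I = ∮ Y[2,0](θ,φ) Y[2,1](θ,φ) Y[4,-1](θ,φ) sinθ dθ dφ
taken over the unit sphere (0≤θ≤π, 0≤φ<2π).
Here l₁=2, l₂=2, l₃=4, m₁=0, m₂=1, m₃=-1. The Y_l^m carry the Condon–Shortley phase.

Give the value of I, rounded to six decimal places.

Checks pass: Σm=0; 8 even; l₃=4∈[0,4].
(2·2+1)(2·2+1)(2·4+1) = 225
Δ: 0! 4! 4! / 9! → 1/630
sum: t=0:+1/16 = 1/16
3j²(2 2 4; 0 0 0) = Δ·Π!·Σ² = 2/35  (sign +1)
sum: t=0:+1/24 = 1/24
3j²(2 2 4; 0 1 -1) = Δ·Π!·Σ² = 1/21  (sign -1)
combine: 4πI² = 225·2/35·1/21 = 30/49
take √, sign -1: I = -0.22072812

-0.220728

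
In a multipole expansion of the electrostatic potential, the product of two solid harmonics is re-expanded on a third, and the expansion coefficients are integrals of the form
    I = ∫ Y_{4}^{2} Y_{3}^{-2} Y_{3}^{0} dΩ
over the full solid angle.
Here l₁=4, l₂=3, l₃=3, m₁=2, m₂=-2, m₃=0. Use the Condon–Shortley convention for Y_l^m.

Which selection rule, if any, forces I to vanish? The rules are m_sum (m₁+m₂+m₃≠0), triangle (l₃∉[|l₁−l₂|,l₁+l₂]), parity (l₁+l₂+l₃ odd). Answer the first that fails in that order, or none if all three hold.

m₁+m₂+m₃ = 2 − 2 + 0 = 0  ✓
triangle: |4−3|=1 ≤ l₃=3 ≤ 4+3=7  ✓
parity: l₁+l₂+l₃ = 10 is even  ✓

none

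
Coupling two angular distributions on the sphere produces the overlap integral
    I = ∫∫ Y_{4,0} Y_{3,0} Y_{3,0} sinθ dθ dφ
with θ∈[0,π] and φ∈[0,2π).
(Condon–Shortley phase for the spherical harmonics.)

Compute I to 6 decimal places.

0.153870

m-sum 0 ✓  L=10 even ✓  1≤3≤7 ✓
Π(2lᵢ+1) = 9×7×7 = 441
triangle coeff Δ(4,3,3) = 1/34650
Σ_t [1,3]: t=1:−1/72 t=2:+1/16 t=3:−1/72 = 5/144
(3j)²=2/77 [(4 3 3; 0 0 0)], sign=-1
(m-triple is (0,0,0) — same symbol as above.)
⇒ 4πI² = 36/121
I = (+1)√(36/121/(4π)) = 0.15386989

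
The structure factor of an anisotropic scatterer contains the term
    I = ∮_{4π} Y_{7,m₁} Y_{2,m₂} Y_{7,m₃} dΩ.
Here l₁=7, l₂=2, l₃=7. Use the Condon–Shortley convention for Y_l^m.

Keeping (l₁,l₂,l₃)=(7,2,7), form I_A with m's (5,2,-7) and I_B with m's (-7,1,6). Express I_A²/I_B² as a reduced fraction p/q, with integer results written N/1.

Shared (l₁,l₂,l₃)=(7,2,7): N and (l;000)² cancel in I_A²/I_B².
A: Δ = 2!·12!·2!/17! = 1/185640; Racah Σ t=2..2: t=2:+1/1916006400 = 1/1916006400; ⇒ 3j(7 2 7; 5 2 -7)² = 1/340, sgn +1
B: Δ = 2!·12!·2!/17! = 1/185640; Racah Σ t=2..2: t=2:+1/958003200 = 1/958003200; ⇒ 3j(7 2 7; -7 1 6)² = 13/680, sgn -1
I_A²/I_B² = (1/340)/(13/680) = 2/13

2/13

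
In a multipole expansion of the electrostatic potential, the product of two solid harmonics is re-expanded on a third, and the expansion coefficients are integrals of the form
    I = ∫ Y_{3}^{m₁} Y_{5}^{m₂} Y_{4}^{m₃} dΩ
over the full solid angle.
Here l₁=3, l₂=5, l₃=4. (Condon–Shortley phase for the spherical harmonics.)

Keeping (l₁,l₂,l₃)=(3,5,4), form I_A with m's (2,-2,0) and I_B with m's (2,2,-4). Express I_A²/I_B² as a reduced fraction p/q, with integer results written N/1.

l's match ⇒ only the (l;m) 3-j factors differ between A and B.
A: triangle coeff Δ(3,5,4) = 1/180180; Σ_t [0,1]: t=0:+1/864 t=1:−1/576 = -1/1728; (3j)²=5/1287 [(3 5 4; 2 -2 0)], sign=-1
B: triangle coeff Δ(3,5,4) = 1/180180; Σ_t [1,1]: t=1:−1/8640 = -1/8640; (3j)²=14/1287 [(3 5 4; 2 2 -4)], sign=-1
I_A²/I_B² = (5/1287)/(14/1287) = 5/14

5/14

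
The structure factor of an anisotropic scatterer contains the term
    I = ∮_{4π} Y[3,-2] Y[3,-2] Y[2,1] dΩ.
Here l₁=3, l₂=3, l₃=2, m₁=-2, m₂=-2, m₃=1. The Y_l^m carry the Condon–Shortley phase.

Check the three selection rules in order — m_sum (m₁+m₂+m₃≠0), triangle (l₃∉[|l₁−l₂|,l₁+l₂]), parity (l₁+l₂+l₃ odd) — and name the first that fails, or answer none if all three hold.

m_sum

azimuthal sum: -2 − 2 + 1 = -3  ✗
0 ≤ 2 ≤ 6 (triangle on l)
L = 3 + 3 + 2 = 8 (even)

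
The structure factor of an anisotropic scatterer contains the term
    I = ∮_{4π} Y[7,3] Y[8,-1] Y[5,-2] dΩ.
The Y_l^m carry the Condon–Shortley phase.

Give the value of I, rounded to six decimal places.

m-sum 0 ✓  L=20 even ✓  1≤5≤15 ✓
Π(2lᵢ+1) = 15×17×11 = 2805
triangle coeff Δ(7,8,5) = 1/814773960
Σ_t [3,7]: t=3:−1/87091200 t=4:+1/4976640 t=5:−1/2073600 t=6:+1/4976640 t=7:−1/87091200 = -1/9676800
(3j)²=360/46189 [(7 8 5; 0 0 0)], sign=+1
Σ_t [1,4]: t=1:−1/1567641600 t=2:+1/38707200 t=3:−1/8709120 t=4:+1/14929920 = -71/3135283200
(3j)²=5041/1662804 [(7 8 5; 3 -1 -2)], sign=+1
⇒ 4πI² = 756150/11408683
I = (+1)√(756150/11408683/(4π)) = 0.07262419

0.072624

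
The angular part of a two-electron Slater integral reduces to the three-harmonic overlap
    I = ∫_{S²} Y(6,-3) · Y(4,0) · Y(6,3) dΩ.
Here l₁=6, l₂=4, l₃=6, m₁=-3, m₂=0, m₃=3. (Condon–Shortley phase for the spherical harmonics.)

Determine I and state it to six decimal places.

0.081461

Rules hold: Σm=0, L=16 even, 2≤6≤10.
N = 13·9·13 = 1521
Δ = 4!·8!·4!/17! = 1/15315300
Racah Σ t=0..4: t=0:+1/829440 t=1:−1/25920 t=2:+1/9216 t=3:−1/25920 t=4:+1/829440 = 7/207360
⇒ 3j(6 4 6; 0 0 0)² = 28/2431, sgn +1
Racah Σ t=1..4: t=1:−1/1451520 t=2:+1/80640 t=3:−1/51840 t=4:+1/414720 = -1/193536
⇒ 3j(6 4 6; -3 0 3)² = 81/17017, sgn +1
4πI² = N·(3j₀)²·(3jₘ)² = 2916/34969
I = +1·√(0.0833881/4π) = 0.08146053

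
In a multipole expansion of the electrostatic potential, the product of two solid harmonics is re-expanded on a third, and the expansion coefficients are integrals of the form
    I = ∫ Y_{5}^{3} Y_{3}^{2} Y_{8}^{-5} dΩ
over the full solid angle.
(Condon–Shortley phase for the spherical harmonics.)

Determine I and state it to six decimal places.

-0.260873

Rules hold: Σm=0, L=16 even, 2≤8≤8.
N = 11·7·17 = 1309
Δ = 0!·10!·6!/17! = 1/136136
Racah Σ t=0..0: t=0:+1/518400 = 1/518400
⇒ 3j(5 3 8; 0 0 0)² = 56/2431, sgn +1
Racah Σ t=0..0: t=0:+1/9676800 = 1/9676800
⇒ 3j(5 3 8; 3 2 -5)² = 27/952, sgn -1
4πI² = N·(3j₀)²·(3jₘ)² = 189/221
I = -1·√(0.855204/4π) = -0.26087342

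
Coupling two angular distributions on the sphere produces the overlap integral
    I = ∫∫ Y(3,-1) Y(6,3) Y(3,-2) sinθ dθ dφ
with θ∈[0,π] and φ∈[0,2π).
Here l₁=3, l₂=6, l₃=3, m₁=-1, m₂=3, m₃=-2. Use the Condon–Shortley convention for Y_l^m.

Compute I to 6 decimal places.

m-sum 0 ✓  L=12 even ✓  3≤3≤9 ✓
Π(2lᵢ+1) = 7×13×7 = 637
triangle coeff Δ(3,6,3) = 1/12012
Σ_t [3,3]: t=3:−1/1296 = -1/1296
(3j)²=100/3003 [(3 6 3; 0 0 0)], sign=+1
Σ_t [4,4]: t=4:+1/5760 = 1/5760
(3j)²=9/286 [(3 6 3; -1 3 -2)], sign=-1
⇒ 4πI² = 1050/1573
I = (-1)√(1050/1573/(4π)) = -0.23047581

-0.230476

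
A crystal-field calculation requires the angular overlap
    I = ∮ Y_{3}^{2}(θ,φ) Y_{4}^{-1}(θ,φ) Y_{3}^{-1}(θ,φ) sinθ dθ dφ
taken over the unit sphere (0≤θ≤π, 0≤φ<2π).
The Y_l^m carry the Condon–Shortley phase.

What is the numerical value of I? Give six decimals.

Checks pass: Σm=0; 10 even; l₃=3∈[1,7].
(2·3+1)(2·4+1)(2·3+1) = 441
Δ: 4! 2! 4! / 11! → 1/34650
sum: t=1:−1/72 t=2:+1/16 t=3:−1/72 = 5/144
3j²(3 4 3; 0 0 0) = Δ·Π!·Σ² = 2/77  (sign -1)
sum: t=0:+1/144 t=1:−1/48 = -1/72
3j²(3 4 3; 2 -1 -1) = Δ·Π!·Σ² = 16/693  (sign -1)
combine: 4πI² = 441·2/77·16/693 = 32/121
take √, sign +1: I = 0.14506992

0.145070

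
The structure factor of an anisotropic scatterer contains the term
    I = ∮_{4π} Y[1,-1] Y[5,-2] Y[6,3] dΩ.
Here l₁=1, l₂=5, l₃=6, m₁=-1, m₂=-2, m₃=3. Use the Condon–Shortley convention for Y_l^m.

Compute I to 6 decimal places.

Rules hold: Σm=0, L=12 even, 4≤6≤6.
N = 3·11·13 = 429
Δ = 0!·2!·10!/13! = 1/858
Racah Σ t=0..0: t=0:+1/14400 = 1/14400
⇒ 3j(1 5 6; 0 0 0)² = 6/143, sgn +1
Racah Σ t=0..0: t=0:+1/60480 = 1/60480
⇒ 3j(1 5 6; -1 -2 3)² = 6/143, sgn -1
4πI² = N·(3j₀)²·(3jₘ)² = 108/143
I = -1·√(0.755245/4π) = -0.24515397

-0.245154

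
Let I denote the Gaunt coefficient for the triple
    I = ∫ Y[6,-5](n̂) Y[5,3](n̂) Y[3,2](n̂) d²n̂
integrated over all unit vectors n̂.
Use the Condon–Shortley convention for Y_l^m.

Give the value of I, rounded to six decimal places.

-0.169016

m-sum 0 ✓  L=14 even ✓  1≤3≤11 ✓
Π(2lᵢ+1) = 13×11×7 = 1001
triangle coeff Δ(6,5,3) = 1/675675
Σ_t [3,5]: t=3:−1/8640 t=4:+1/2304 t=5:−1/8640 = 7/34560
(3j)²=7/429 [(6 5 3; 0 0 0)], sign=-1
Σ_t [7,8]: t=7:−1/120960 t=8:+1/483840 = -1/161280
(3j)²=2/91 [(6 5 3; -5 3 2)], sign=+1
⇒ 4πI² = 14/39
I = (-1)√(14/39/(4π)) = -0.16901560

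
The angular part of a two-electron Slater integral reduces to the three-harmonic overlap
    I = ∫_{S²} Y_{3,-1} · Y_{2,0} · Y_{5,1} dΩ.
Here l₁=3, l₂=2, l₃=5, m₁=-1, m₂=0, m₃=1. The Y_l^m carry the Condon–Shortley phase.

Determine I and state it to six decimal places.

Checks pass: Σm=0; 10 even; l₃=5∈[1,5].
(2·3+1)(2·2+1)(2·5+1) = 385
Δ: 0! 6! 4! / 11! → 1/2310
sum: t=0:+1/144 = 1/144
3j²(3 2 5; 0 0 0) = Δ·Π!·Σ² = 10/231  (sign -1)
sum: t=0:+1/192 = 1/192
3j²(3 2 5; -1 0 1) = Δ·Π!·Σ² = 3/77  (sign +1)
combine: 4πI² = 385·10/231·3/77 = 50/77
take √, sign -1: I = -0.22731846

-0.227318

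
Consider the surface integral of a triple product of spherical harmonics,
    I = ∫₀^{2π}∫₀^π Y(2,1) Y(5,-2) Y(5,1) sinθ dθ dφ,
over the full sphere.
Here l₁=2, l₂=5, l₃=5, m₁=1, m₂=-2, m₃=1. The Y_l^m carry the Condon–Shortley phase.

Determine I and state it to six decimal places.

0.104819

Checks pass: Σm=0; 12 even; l₃=5∈[3,7].
(2·2+1)(2·5+1)(2·5+1) = 605
Δ: 2! 2! 8! / 13! → 1/38610
sum: t=0:+1/2880 t=1:−1/576 t=2:+1/2880 = -1/960
3j²(2 5 5; 0 0 0) = Δ·Π!·Σ² = 10/429  (sign +1)
sum: t=0:+1/1440 t=1:−1/2880 = 1/2880
3j²(2 5 5; 1 -2 1) = Δ·Π!·Σ² = 7/715  (sign +1)
combine: 4πI² = 605·10/429·7/715 = 70/507
take √, sign +1: I = 0.10481902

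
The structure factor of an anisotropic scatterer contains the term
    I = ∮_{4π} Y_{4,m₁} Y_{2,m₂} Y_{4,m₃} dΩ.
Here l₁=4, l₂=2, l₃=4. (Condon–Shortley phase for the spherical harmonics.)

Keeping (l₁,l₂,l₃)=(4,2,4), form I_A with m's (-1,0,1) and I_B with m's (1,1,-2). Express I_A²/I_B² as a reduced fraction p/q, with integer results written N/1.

289/243

Shared (l₁,l₂,l₃)=(4,2,4): N and (l;000)² cancel in I_A²/I_B².
A: Δ = 2!·6!·2!/11! = 1/13860; Racah Σ t=0..2: t=0:+1/480 t=1:−1/48 t=2:+1/144 = -17/1440; ⇒ 3j(4 2 4; -1 0 1)² = 289/13860, sgn +1
B: Δ = 2!·6!·2!/11! = 1/13860; Racah Σ t=1..2: t=1:−1/96 t=2:+1/240 = -1/160; ⇒ 3j(4 2 4; 1 1 -2)² = 27/1540, sgn -1
I_A²/I_B² = (289/13860)/(27/1540) = 289/243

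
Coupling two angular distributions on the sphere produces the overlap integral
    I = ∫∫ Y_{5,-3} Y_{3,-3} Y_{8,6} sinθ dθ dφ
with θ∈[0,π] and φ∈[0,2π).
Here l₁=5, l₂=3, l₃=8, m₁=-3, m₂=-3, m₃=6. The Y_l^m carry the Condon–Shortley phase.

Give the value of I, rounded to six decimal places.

0.230069

Rules hold: Σm=0, L=16 even, 2≤8≤8.
N = 11·7·17 = 1309
Δ = 0!·10!·6!/17! = 1/136136
Racah Σ t=0..0: t=0:+1/518400 = 1/518400
⇒ 3j(5 3 8; 0 0 0)² = 56/2431, sgn +1
Racah Σ t=0..0: t=0:+1/58060800 = 1/58060800
⇒ 3j(5 3 8; -3 -3 6)² = 3/136, sgn +1
4πI² = N·(3j₀)²·(3jₘ)² = 147/221
I = +1·√(0.665158/4π) = 0.23006873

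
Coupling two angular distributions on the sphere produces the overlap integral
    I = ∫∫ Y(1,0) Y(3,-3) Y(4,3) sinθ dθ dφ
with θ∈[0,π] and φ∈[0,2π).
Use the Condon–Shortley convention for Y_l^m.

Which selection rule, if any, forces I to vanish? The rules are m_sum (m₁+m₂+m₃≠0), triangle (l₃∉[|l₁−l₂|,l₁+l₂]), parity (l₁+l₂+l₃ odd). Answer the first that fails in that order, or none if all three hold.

none

azimuthal sum: 0 − 3 + 3 = 0  ✓
2 ≤ 4 ≤ 4 (triangle on l)  ✓
L = 1 + 3 + 4 = 8 (even)  ✓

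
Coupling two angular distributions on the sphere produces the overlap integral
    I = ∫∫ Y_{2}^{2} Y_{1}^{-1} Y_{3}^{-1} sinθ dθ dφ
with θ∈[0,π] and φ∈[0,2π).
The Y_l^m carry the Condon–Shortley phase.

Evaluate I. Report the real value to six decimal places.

-0.082589

Rules hold: Σm=0, L=6 even, 1≤3≤3.
N = 5·3·7 = 105
Δ = 0!·4!·2!/7! = 1/105
Racah Σ t=0..0: t=0:+1/4 = 1/4
⇒ 3j(2 1 3; 0 0 0)² = 3/35, sgn -1
Racah Σ t=0..0: t=0:+1/48 = 1/48
⇒ 3j(2 1 3; 2 -1 -1)² = 1/105, sgn +1
4πI² = N·(3j₀)²·(3jₘ)² = 3/35
I = -1·√(0.0857143/4π) = -0.08258890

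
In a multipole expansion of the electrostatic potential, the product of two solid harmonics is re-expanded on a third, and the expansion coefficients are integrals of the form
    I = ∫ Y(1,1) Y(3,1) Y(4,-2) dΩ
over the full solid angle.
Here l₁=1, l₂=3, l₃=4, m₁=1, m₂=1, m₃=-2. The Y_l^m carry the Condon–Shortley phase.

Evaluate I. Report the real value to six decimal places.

m-sum 0 ✓  L=8 even ✓  2≤4≤4 ✓
Π(2lᵢ+1) = 3×7×9 = 189
triangle coeff Δ(1,3,4) = 1/252
Σ_t [0,0]: t=0:+1/36 = 1/36
(3j)²=4/63 [(1 3 4; 0 0 0)], sign=+1
Σ_t [0,0]: t=0:+1/96 = 1/96
(3j)²=5/84 [(1 3 4; 1 1 -2)], sign=+1
⇒ 4πI² = 5/7
I = (+1)√(5/7/(4π)) = 0.23841361

0.238414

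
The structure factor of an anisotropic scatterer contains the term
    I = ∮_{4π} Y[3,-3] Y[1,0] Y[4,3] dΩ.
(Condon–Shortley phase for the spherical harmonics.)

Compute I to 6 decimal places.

m-sum 0 ✓  L=8 even ✓  2≤4≤4 ✓
Π(2lᵢ+1) = 7×3×9 = 189
triangle coeff Δ(3,1,4) = 1/252
Σ_t [0,0]: t=0:+1/36 = 1/36
(3j)²=4/63 [(3 1 4; 0 0 0)], sign=+1
Σ_t [0,0]: t=0:+1/720 = 1/720
(3j)²=1/36 [(3 1 4; -3 0 3)], sign=-1
⇒ 4πI² = 1/3
I = (-1)√(1/3/(4π)) = -0.16286750

-0.162868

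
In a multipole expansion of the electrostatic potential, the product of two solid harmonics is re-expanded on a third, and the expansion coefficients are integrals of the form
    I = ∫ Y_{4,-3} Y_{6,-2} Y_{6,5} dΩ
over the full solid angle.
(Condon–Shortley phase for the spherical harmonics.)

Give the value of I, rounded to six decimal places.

m-sum 0 ✓  L=16 even ✓  2≤6≤10 ✓
Π(2lᵢ+1) = 9×13×13 = 1521
triangle coeff Δ(4,6,6) = 1/15315300
Σ_t [0,4]: t=0:+1/829440 t=1:−1/25920 t=2:+1/9216 t=3:−1/25920 t=4:+1/829440 = 7/207360
(3j)²=28/2431 [(4 6 6; 0 0 0)], sign=+1
Σ_t [3,4]: t=3:−1/725760 t=4:+1/5806080 = -1/829440
(3j)²=49/2652 [(4 6 6; -3 -2 5)], sign=+1
⇒ 4πI² = 1029/3179
I = (+1)√(1029/3179/(4π)) = 0.16049352

0.160494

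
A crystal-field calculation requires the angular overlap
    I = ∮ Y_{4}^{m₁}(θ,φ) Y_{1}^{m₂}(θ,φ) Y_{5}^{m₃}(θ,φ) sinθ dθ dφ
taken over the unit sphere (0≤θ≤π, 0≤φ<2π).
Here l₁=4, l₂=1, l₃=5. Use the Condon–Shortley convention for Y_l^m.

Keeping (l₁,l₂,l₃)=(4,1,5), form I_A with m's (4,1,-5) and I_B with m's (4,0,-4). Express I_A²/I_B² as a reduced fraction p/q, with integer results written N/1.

5/1

Shared (l₁,l₂,l₃)=(4,1,5): N and (l;000)² cancel in I_A²/I_B².
A: Δ = 0!·8!·2!/11! = 1/495; Racah Σ t=0..0: t=0:+1/80640 = 1/80640; ⇒ 3j(4 1 5; 4 1 -5)² = 1/11, sgn +1
B: Δ = 0!·8!·2!/11! = 1/495; Racah Σ t=0..0: t=0:+1/40320 = 1/40320; ⇒ 3j(4 1 5; 4 0 -4)² = 1/55, sgn -1
I_A²/I_B² = (1/11)/(1/55) = 5/1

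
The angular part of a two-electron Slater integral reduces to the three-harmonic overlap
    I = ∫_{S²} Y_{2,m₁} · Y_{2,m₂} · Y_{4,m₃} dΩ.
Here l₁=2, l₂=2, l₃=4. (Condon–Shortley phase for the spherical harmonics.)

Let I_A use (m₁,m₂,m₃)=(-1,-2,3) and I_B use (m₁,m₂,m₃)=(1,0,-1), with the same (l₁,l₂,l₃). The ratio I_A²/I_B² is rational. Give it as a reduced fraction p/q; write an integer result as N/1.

7/6

Same 2,2,4: normalisation and zero-m 3j drop out of the ratio.
A: Δ: 0! 4! 4! / 9! → 1/630; sum: t=0:+1/144 = 1/144; 3j²(2 2 4; -1 -2 3) = Δ·Π!·Σ² = 1/18  (sign -1)
B: Δ: 0! 4! 4! / 9! → 1/630; sum: t=0:+1/24 = 1/24; 3j²(2 2 4; 1 0 -1) = Δ·Π!·Σ² = 1/21  (sign -1)
I_A²/I_B² = (1/18)/(1/21) = 7/6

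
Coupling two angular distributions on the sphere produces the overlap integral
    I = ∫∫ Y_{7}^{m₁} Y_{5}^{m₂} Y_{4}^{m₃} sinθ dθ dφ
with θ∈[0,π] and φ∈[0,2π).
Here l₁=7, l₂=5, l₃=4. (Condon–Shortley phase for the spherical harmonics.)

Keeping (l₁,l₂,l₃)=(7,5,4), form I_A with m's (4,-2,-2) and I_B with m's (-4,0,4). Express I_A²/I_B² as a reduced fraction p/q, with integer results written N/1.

Same 7,5,4: normalisation and zero-m 3j drop out of the ratio.
A: Δ: 8! 6! 2! / 17! → 1/6126120; sum: t=1:−1/483840 t=2:+1/172800 t=3:−1/1036800 = 1/362880; 3j²(7 5 4; 4 -2 -2) = Δ·Π!·Σ² = 20/1547  (sign +1)
B: Δ: 8! 6! 2! / 17! → 1/6126120; sum: t=5:−1/1036800 = -1/1036800; 3j²(7 5 4; -4 0 4) = Δ·Π!·Σ² = 14/663  (sign -1)
I_A²/I_B² = (20/1547)/(14/663) = 30/49

30/49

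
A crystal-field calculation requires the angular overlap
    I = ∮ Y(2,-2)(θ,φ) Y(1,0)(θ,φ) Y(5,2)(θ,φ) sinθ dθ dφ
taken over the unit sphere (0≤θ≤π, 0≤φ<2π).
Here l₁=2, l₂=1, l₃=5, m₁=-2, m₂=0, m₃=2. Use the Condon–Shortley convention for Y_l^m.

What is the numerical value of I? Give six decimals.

0.000000

triangle: need 1≤l₃≤3, have 5; I=0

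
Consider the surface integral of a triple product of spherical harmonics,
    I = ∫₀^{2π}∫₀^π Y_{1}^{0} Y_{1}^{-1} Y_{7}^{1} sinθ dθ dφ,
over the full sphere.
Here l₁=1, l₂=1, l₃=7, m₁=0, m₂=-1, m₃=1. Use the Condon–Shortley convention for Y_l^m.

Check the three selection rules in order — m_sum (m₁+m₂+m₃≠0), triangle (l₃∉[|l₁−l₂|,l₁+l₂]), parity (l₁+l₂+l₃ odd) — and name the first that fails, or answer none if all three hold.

triangle

m₁+m₂+m₃ = 0 − 1 + 1 = 0  ✓
triangle: |1−1|=0 ≤ l₃=7 ≤ 1+1=2  ✗
parity: l₁+l₂+l₃ = 9 is odd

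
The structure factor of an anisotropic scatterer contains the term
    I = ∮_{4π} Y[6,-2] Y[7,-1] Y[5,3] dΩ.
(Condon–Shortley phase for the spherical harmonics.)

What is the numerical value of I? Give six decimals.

0.025664

Checks pass: Σm=0; 18 even; l₃=5∈[1,13].
(2·6+1)(2·7+1)(2·5+1) = 2145
Δ: 8! 4! 6! / 19! → 1/174594420
sum: t=2:+1/4147200 t=3:−1/207360 t=4:+1/82944 t=5:−1/207360 t=6:+1/4147200 = 1/345600
3j²(6 7 5; 0 0 0) = Δ·Π!·Σ² = 420/46189  (sign -1)
sum: t=4:+1/663552 t=5:−1/518400 t=6:+1/4147200 = -1/5529600
3j²(6 7 5; -2 -1 3) = Δ·Π!·Σ² = 98/230945  (sign -1)
combine: 4πI² = 2145·420/46189·98/230945 = 123480/14919047
take √, sign +1: I = 0.02566391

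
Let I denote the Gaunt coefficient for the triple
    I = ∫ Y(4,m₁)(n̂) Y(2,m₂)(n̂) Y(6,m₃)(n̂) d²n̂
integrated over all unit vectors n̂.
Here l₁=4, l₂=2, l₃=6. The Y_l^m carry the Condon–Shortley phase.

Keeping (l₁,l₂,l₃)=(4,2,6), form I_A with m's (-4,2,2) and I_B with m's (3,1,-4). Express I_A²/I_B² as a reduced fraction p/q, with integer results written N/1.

1/240

l's match ⇒ only the (l;m) 3-j factors differ between A and B.
A: triangle coeff Δ(4,2,6) = 1/6435; Σ_t [0,0]: t=0:+1/967680 = 1/967680; (3j)²=1/6435 [(4 2 6; -4 2 2)], sign=+1
B: triangle coeff Δ(4,2,6) = 1/6435; Σ_t [0,0]: t=0:+1/30240 = 1/30240; (3j)²=16/429 [(4 2 6; 3 1 -4)], sign=+1
I_A²/I_B² = (1/6435)/(16/429) = 1/240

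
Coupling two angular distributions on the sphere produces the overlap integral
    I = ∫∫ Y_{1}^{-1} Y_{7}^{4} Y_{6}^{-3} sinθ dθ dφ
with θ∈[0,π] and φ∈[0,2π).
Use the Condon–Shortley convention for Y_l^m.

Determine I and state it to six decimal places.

0.259489

Checks pass: Σm=0; 14 even; l₃=6∈[6,8].
(2·1+1)(2·7+1)(2·6+1) = 585
Δ: 2! 0! 12! / 15! → 1/1365
sum: t=1:−1/518400 = -1/518400
3j²(1 7 6; 0 0 0) = Δ·Π!·Σ² = 7/195  (sign -1)
sum: t=2:+1/4354560 = 1/4354560
3j²(1 7 6; -1 4 -3) = Δ·Π!·Σ² = 11/273  (sign -1)
combine: 4πI² = 585·7/195·11/273 = 11/13
take √, sign +1: I = 0.25948947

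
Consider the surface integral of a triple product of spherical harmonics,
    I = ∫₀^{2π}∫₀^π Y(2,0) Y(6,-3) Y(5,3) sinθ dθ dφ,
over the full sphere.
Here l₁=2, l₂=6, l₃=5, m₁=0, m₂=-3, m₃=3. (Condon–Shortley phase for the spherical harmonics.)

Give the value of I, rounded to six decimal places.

Σlᵢ=13 odd — θ-integrand is odd under cosθ→−cosθ; I=0

0.000000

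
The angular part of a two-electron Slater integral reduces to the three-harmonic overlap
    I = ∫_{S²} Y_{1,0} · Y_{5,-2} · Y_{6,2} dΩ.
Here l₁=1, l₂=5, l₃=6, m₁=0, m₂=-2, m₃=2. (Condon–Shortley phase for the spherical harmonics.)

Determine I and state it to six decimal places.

0.231133

m-sum 0 ✓  L=12 even ✓  4≤6≤6 ✓
Π(2lᵢ+1) = 3×11×13 = 429
triangle coeff Δ(1,5,6) = 1/858
Σ_t [0,0]: t=0:+1/14400 = 1/14400
(3j)²=6/143 [(1 5 6; 0 0 0)], sign=+1
Σ_t [0,0]: t=0:+1/30240 = 1/30240
(3j)²=16/429 [(1 5 6; 0 -2 2)], sign=+1
⇒ 4πI² = 96/143
I = (+1)√(96/143/(4π)) = 0.23113338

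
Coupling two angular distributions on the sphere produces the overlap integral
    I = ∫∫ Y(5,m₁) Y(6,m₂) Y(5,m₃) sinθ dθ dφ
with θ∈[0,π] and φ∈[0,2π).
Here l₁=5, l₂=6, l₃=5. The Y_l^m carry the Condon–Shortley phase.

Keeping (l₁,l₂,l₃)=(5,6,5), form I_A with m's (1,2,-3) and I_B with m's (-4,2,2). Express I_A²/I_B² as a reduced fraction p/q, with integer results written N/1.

Shared (l₁,l₂,l₃)=(5,6,5): N and (l;000)² cancel in I_A²/I_B².
A: Δ = 6!·4!·6!/17! = 1/28588560; Racah Σ t=2..4: t=2:+1/138240 t=3:−1/25920 t=4:+1/55296 = -11/829440; ⇒ 3j(5 6 5; 1 2 -3)² = 11/1326, sgn -1
B: Δ = 6!·4!·6!/17! = 1/28588560; Racah Σ t=5..6: t=5:−1/103680 t=6:+1/207360 = -1/207360; ⇒ 3j(5 6 5; -4 2 2)² = 21/2431, sgn +1
I_A²/I_B² = (11/1326)/(21/2431) = 121/126

121/126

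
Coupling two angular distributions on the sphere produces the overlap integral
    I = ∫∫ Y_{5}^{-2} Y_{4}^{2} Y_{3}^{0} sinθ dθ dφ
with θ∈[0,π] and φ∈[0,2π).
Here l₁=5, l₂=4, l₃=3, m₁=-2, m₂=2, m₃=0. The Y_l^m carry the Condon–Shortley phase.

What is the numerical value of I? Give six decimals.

m-sum 0 ✓  L=12 even ✓  1≤3≤9 ✓
Π(2lᵢ+1) = 11×9×7 = 693
triangle coeff Δ(5,4,3) = 1/180180
Σ_t [2,4]: t=2:+1/576 t=3:−1/144 t=4:+1/576 = -1/288
(3j)²=20/1001 [(5 4 3; 0 0 0)], sign=+1
Σ_t [4,6]: t=4:+1/576 t=5:−1/480 t=6:+1/8640 = -1/4320
(3j)²=1/2145 [(5 4 3; -2 2 0)], sign=+1
⇒ 4πI² = 12/1859
I = (+1)√(12/1859/(4π)) = 0.02266449

0.022664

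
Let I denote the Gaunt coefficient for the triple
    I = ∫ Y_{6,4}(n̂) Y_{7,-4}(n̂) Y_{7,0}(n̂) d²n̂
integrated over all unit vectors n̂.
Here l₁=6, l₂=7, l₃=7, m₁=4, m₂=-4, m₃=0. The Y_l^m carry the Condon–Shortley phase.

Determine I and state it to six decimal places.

Rules hold: Σm=0, L=20 even, 1≤7≤13.
N = 13·15·15 = 2925
Δ = 6!·6!·8!/21! = 1/2444321880
Racah Σ t=0..6: t=0:+1/2612736000 t=1:−1/20736000 t=2:+1/1658880 t=3:−1/746496 t=4:+1/1658880 t=5:−1/20736000 t=6:+1/2612736000 = -1/4354560
⇒ 3j(6 7 7; 0 0 0)² = 1000/138567, sgn +1
Racah Σ t=0..2: t=0:+1/24883200 t=1:−1/20736000 t=2:+1/174182400 = -1/435456000
⇒ 3j(6 7 7; 4 -4 0)² = 2/20995, sgn +1
4πI² = N·(3j₀)²·(3jₘ)² = 30000/14919047
I = +1·√(0.00201085/4π) = 0.01264984

0.012650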